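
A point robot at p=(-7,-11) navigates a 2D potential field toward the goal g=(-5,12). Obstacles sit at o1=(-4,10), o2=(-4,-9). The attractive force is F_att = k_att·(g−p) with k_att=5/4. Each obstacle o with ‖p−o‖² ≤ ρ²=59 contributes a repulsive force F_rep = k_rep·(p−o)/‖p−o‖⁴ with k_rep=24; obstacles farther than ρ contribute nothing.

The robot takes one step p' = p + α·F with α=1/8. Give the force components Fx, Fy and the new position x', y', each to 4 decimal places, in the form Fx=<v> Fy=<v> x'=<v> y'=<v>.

F_att = 5/4·(g−p) = 5/4·(2,23) = (2.5000,28.7500)
o1: d²=450 > ρ²=59 → inactive
o2: d²=13 ≤ ρ²=59; F_rep = 24·(-3,-2)/13² = (-0.4260,-0.2840)
F = F_att + ΣF_rep = (2.0740,28.4660)
p' = p + 1/8·F = (-6.7408,-7.4418)

Fx=2.0740 Fy=28.4660 x'=-6.7408 y'=-7.4418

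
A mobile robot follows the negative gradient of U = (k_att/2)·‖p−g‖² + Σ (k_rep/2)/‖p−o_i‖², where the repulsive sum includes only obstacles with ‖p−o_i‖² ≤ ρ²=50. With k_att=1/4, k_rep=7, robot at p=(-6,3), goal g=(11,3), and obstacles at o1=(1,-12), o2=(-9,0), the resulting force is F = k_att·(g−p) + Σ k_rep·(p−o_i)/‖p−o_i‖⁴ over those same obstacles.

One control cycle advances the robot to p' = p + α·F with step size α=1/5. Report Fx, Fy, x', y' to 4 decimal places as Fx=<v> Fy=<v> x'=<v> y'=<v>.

Fx=4.3148 Fy=0.0648 x'=-5.1370 y'=3.0130

F_att = 1/4·(g−p) = 1/4·(17,0) = (4.2500,0.0000)
o1: d²=274 > ρ²=50 → inactive
o2: d²=18 ≤ ρ²=50; F_rep = 7·(3,3)/18² = (0.0648,0.0648)
F = F_att + ΣF_rep = (4.3148,0.0648)
p' = p + 1/5·F = (-5.1370,3.0130)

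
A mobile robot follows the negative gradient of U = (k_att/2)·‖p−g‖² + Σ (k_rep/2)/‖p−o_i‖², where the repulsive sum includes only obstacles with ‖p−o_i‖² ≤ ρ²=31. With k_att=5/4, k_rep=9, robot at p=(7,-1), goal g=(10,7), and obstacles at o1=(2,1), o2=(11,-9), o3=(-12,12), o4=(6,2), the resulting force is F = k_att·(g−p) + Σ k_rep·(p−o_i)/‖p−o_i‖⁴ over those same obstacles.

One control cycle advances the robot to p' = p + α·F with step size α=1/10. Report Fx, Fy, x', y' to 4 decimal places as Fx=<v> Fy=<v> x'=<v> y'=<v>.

Fx=3.8935 Fy=9.7086 x'=7.3894 y'=-0.0291

F_att = 5/4·(g−p) = 5/4·(3,8) = (3.7500,10.0000)
o1: d²=29 ≤ ρ²=31; F_rep = 9·(5,-2)/29² = (0.0535,-0.0214)
o2: d²=80 > ρ²=31 → inactive
o3: d²=530 > ρ²=31 → inactive
o4: d²=10 ≤ ρ²=31; F_rep = 9·(1,-3)/10² = (0.0900,-0.2700)
F = F_att + ΣF_rep = (3.8935,9.7086)
p' = p + 1/10·F = (7.3894,-0.0291)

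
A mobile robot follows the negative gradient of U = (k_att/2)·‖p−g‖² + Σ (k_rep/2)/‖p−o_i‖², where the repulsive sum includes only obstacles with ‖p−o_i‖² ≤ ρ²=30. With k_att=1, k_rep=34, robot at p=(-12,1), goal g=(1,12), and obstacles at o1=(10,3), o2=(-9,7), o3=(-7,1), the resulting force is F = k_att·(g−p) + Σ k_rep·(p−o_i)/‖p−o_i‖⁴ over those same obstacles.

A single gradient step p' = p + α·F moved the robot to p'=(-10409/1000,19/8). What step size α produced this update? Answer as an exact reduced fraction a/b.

α = 1/8

F_att = 1·(g−p) = 1·(13,11) = (13.0000,11.0000)
o1: d²=488 > ρ²=30 → inactive
o2: d²=45 > ρ²=30 → inactive
o3: d²=25 ≤ ρ²=30; F_rep = 34·(-5,0)/25² = (-0.2720,0.0000)
F = F_att + ΣF_rep = (12.7280,11.0000)
Δp = p'−p = (1.5910,1.3750); α = Δx/Fx = (1591/1000) / (1591/125) = 1/8
check: Δy/Fy = (11/8) / (11) = 1/8 ✓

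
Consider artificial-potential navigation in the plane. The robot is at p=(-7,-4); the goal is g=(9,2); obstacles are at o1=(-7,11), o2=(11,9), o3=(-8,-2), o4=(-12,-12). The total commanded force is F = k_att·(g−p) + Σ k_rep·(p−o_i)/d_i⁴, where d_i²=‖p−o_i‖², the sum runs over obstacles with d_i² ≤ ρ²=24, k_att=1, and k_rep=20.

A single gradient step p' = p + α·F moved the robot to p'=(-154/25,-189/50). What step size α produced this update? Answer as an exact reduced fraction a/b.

F_att = 1·(g−p) = 1·(16,6) = (16.0000,6.0000)
o1: d²=225 > ρ²=24 → inactive
o2: d²=493 > ρ²=24 → inactive
o3: d²=5 ≤ ρ²=24; F_rep = 20·(1,-2)/5² = (0.8000,-1.6000)
o4: d²=89 > ρ²=24 → inactive
F = F_att + ΣF_rep = (16.8000,4.4000)
Δp = p'−p = (0.8400,0.2200); α = Δx/Fx = (21/25) / (84/5) = 1/20
check: Δy/Fy = (11/50) / (22/5) = 1/20 ✓

α = 1/20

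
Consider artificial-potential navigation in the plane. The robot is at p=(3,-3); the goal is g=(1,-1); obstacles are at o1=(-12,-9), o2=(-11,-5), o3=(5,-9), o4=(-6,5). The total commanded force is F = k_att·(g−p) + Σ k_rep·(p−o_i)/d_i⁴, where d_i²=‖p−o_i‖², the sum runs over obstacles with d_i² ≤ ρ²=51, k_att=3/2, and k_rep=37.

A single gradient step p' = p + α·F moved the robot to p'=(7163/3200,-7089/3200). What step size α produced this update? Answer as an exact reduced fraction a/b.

α = 1/4

F_att = 3/2·(g−p) = 3/2·(-2,2) = (-3.0000,3.0000)
o1: d²=261 > ρ²=51 → inactive
o2: d²=200 > ρ²=51 → inactive
o3: d²=40 ≤ ρ²=51; F_rep = 37·(-2,6)/40² = (-0.0462,0.1388)
o4: d²=145 > ρ²=51 → inactive
F = F_att + ΣF_rep = (-3.0463,3.1387)
Δp = p'−p = (-0.7616,0.7847); α = Δx/Fx = (-2437/3200) / (-2437/800) = 1/4
check: Δy/Fy = (2511/3200) / (2511/800) = 1/4 ✓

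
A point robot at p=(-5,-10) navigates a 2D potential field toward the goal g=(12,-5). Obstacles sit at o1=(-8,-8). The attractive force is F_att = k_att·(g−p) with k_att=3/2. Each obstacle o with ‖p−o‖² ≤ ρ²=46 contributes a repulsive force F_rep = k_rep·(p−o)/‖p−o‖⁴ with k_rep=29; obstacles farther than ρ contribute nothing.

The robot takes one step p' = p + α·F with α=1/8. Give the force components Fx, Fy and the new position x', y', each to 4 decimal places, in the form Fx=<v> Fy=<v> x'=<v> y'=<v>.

F_att = 3/2·(g−p) = 3/2·(17,5) = (25.5000,7.5000)
o1: d²=13 ≤ ρ²=46; F_rep = 29·(3,-2)/13² = (0.5148,-0.3432)
F = F_att + ΣF_rep = (26.0148,7.1568)
p' = p + 1/8·F = (-1.7482,-9.1054)

Fx=26.0148 Fy=7.1568 x'=-1.7482 y'=-9.1054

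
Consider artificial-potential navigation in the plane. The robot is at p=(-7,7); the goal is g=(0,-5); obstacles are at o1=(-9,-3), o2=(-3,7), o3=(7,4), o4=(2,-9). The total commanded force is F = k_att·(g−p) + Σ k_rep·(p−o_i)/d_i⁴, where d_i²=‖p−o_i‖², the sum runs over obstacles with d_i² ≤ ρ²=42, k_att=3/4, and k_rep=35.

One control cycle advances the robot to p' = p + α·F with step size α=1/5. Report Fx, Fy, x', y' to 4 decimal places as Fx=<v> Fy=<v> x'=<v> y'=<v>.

F_att = 3/4·(g−p) = 3/4·(7,-12) = (5.2500,-9.0000)
o1: d²=104 > ρ²=42 → inactive
o2: d²=16 ≤ ρ²=42; F_rep = 35·(-4,0)/16² = (-0.5469,0.0000)
o3: d²=205 > ρ²=42 → inactive
o4: d²=337 > ρ²=42 → inactive
F = F_att + ΣF_rep = (4.7031,-9.0000)
p' = p + 1/5·F = (-6.0594,5.2000)

Fx=4.7031 Fy=-9.0000 x'=-6.0594 y'=5.2000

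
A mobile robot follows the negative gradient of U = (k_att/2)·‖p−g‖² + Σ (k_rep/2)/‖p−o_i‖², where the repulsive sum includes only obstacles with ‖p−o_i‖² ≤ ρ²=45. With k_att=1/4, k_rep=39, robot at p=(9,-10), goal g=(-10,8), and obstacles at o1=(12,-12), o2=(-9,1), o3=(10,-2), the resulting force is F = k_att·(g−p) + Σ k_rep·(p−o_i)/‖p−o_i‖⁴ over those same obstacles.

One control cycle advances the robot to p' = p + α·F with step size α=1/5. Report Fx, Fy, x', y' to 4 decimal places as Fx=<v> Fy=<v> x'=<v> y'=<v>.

F_att = 1/4·(g−p) = 1/4·(-19,18) = (-4.7500,4.5000)
o1: d²=13 ≤ ρ²=45; F_rep = 39·(-3,2)/13² = (-0.6923,0.4615)
o2: d²=445 > ρ²=45 → inactive
o3: d²=65 > ρ²=45 → inactive
F = F_att + ΣF_rep = (-5.4423,4.9615)
p' = p + 1/5·F = (7.9115,-9.0077)

Fx=-5.4423 Fy=4.9615 x'=7.9115 y'=-9.0077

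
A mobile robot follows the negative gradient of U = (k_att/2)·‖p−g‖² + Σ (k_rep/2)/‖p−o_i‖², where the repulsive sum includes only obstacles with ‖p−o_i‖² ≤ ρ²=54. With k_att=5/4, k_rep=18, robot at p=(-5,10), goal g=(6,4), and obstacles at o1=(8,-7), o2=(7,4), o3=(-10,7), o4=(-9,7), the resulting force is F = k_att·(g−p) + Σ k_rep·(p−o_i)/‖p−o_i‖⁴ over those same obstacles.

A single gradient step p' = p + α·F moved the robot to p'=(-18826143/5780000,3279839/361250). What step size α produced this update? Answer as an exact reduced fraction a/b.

F_att = 5/4·(g−p) = 5/4·(11,-6) = (13.7500,-7.5000)
o1: d²=458 > ρ²=54 → inactive
o2: d²=180 > ρ²=54 → inactive
o3: d²=34 ≤ ρ²=54; F_rep = 18·(5,3)/34² = (0.0779,0.0467)
o4: d²=25 ≤ ρ²=54; F_rep = 18·(4,3)/25² = (0.1152,0.0864)
F = F_att + ΣF_rep = (13.9431,-7.3669)
Δp = p'−p = (1.7429,-0.9209); α = Δx/Fx = (10073857/5780000) / (10073857/722500) = 1/8
check: Δy/Fy = (-332661/361250) / (-1330644/180625) = 1/8 ✓

α = 1/8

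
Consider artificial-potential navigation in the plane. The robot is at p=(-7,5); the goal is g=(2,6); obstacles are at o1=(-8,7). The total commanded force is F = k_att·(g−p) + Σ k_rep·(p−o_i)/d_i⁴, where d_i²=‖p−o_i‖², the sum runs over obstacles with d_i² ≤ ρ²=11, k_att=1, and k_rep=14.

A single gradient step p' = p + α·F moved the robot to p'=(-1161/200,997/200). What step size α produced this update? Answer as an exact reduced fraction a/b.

α = 1/8

F_att = 1·(g−p) = 1·(9,1) = (9.0000,1.0000)
o1: d²=5 ≤ ρ²=11; F_rep = 14·(1,-2)/5² = (0.5600,-1.1200)
F = F_att + ΣF_rep = (9.5600,-0.1200)
Δp = p'−p = (1.1950,-0.0150); α = Δx/Fx = (239/200) / (239/25) = 1/8
check: Δy/Fy = (-3/200) / (-3/25) = 1/8 ✓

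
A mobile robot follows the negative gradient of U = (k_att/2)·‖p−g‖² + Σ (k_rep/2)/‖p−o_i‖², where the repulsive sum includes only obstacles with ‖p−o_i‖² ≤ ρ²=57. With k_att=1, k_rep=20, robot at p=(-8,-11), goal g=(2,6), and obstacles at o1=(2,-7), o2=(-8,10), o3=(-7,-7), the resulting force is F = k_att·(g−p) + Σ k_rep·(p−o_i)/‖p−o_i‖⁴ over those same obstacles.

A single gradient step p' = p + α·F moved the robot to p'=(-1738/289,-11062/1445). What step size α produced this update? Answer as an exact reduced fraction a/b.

F_att = 1·(g−p) = 1·(10,17) = (10.0000,17.0000)
o1: d²=116 > ρ²=57 → inactive
o2: d²=441 > ρ²=57 → inactive
o3: d²=17 ≤ ρ²=57; F_rep = 20·(-1,-4)/17² = (-0.0692,-0.2768)
F = F_att + ΣF_rep = (9.9308,16.7232)
Δp = p'−p = (1.9862,3.3446); α = Δx/Fx = (574/289) / (2870/289) = 1/5
check: Δy/Fy = (4833/1445) / (4833/289) = 1/5 ✓

α = 1/5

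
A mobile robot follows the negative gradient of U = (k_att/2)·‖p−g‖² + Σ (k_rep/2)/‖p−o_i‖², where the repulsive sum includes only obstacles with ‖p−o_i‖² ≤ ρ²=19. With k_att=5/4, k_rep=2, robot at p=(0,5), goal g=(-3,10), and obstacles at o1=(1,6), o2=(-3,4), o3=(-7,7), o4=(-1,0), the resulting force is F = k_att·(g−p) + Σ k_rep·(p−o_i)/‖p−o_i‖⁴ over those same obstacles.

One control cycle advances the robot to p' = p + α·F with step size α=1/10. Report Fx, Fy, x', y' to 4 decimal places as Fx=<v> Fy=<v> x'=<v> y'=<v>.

Fx=-4.1900 Fy=5.7700 x'=-0.4190 y'=5.5770

F_att = 5/4·(g−p) = 5/4·(-3,5) = (-3.7500,6.2500)
o1: d²=2 ≤ ρ²=19; F_rep = 2·(-1,-1)/2² = (-0.5000,-0.5000)
o2: d²=10 ≤ ρ²=19; F_rep = 2·(3,1)/10² = (0.0600,0.0200)
o3: d²=53 > ρ²=19 → inactive
o4: d²=26 > ρ²=19 → inactive
F = F_att + ΣF_rep = (-4.1900,5.7700)
p' = p + 1/10·F = (-0.4190,5.5770)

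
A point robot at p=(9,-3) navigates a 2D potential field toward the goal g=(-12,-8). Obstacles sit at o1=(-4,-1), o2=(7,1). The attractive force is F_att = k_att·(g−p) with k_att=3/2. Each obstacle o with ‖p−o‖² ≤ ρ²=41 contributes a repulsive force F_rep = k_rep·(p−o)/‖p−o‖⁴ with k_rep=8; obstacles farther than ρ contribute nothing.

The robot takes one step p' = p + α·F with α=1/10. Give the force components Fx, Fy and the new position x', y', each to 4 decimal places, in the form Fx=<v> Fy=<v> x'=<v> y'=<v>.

F_att = 3/2·(g−p) = 3/2·(-21,-5) = (-31.5000,-7.5000)
o1: d²=173 > ρ²=41 → inactive
o2: d²=20 ≤ ρ²=41; F_rep = 8·(2,-4)/20² = (0.0400,-0.0800)
F = F_att + ΣF_rep = (-31.4600,-7.5800)
p' = p + 1/10·F = (5.8540,-3.7580)

Fx=-31.4600 Fy=-7.5800 x'=5.8540 y'=-3.7580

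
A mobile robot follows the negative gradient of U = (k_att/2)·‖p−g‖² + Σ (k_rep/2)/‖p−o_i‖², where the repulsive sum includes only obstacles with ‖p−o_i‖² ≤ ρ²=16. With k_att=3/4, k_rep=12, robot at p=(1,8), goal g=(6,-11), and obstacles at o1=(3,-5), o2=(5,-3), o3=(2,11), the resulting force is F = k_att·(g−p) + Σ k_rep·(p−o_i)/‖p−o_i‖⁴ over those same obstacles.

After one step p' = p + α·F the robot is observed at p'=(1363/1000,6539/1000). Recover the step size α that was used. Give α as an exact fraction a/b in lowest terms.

α = 1/10

F_att = 3/4·(g−p) = 3/4·(5,-19) = (3.7500,-14.2500)
o1: d²=173 > ρ²=16 → inactive
o2: d²=137 > ρ²=16 → inactive
o3: d²=10 ≤ ρ²=16; F_rep = 12·(-1,-3)/10² = (-0.1200,-0.3600)
F = F_att + ΣF_rep = (3.6300,-14.6100)
Δp = p'−p = (0.3630,-1.4610); α = Δx/Fx = (363/1000) / (363/100) = 1/10
check: Δy/Fy = (-1461/1000) / (-1461/100) = 1/10 ✓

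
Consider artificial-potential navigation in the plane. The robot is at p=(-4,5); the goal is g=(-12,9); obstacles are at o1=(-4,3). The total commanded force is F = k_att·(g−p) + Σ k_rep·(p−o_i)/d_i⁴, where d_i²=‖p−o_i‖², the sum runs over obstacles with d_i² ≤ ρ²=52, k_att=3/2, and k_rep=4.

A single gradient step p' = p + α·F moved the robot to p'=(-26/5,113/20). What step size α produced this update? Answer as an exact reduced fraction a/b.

F_att = 3/2·(g−p) = 3/2·(-8,4) = (-12.0000,6.0000)
o1: d²=4 ≤ ρ²=52; F_rep = 4·(0,2)/4² = (0.0000,0.5000)
F = F_att + ΣF_rep = (-12.0000,6.5000)
Δp = p'−p = (-1.2000,0.6500); α = Δx/Fx = (-6/5) / (-12) = 1/10
check: Δy/Fy = (13/20) / (13/2) = 1/10 ✓

α = 1/10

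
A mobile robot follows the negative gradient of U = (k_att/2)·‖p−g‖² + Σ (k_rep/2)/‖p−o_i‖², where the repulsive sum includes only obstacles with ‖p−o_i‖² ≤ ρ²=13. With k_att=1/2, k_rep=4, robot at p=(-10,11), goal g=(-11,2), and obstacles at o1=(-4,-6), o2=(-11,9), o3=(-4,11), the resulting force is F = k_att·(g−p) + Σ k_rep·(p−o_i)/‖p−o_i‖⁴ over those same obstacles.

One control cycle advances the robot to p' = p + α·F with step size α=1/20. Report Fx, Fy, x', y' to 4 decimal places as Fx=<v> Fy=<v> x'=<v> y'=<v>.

F_att = 1/2·(g−p) = 1/2·(-1,-9) = (-0.5000,-4.5000)
o1: d²=325 > ρ²=13 → inactive
o2: d²=5 ≤ ρ²=13; F_rep = 4·(1,2)/5² = (0.1600,0.3200)
o3: d²=36 > ρ²=13 → inactive
F = F_att + ΣF_rep = (-0.3400,-4.1800)
p' = p + 1/20·F = (-10.0170,10.7910)

Fx=-0.3400 Fy=-4.1800 x'=-10.0170 y'=10.7910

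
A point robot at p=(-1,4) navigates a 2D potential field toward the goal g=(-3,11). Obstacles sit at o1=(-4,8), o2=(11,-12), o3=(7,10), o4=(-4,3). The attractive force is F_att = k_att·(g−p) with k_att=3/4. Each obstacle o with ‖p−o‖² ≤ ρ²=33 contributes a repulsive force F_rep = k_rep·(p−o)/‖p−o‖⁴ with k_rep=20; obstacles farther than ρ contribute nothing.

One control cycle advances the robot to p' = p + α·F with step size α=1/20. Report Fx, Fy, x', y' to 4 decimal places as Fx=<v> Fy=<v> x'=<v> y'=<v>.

F_att = 3/4·(g−p) = 3/4·(-2,7) = (-1.5000,5.2500)
o1: d²=25 ≤ ρ²=33; F_rep = 20·(3,-4)/25² = (0.0960,-0.1280)
o2: d²=400 > ρ²=33 → inactive
o3: d²=100 > ρ²=33 → inactive
o4: d²=10 ≤ ρ²=33; F_rep = 20·(3,1)/10² = (0.6000,0.2000)
F = F_att + ΣF_rep = (-0.8040,5.3220)
p' = p + 1/20·F = (-1.0402,4.2661)

Fx=-0.8040 Fy=5.3220 x'=-1.0402 y'=4.2661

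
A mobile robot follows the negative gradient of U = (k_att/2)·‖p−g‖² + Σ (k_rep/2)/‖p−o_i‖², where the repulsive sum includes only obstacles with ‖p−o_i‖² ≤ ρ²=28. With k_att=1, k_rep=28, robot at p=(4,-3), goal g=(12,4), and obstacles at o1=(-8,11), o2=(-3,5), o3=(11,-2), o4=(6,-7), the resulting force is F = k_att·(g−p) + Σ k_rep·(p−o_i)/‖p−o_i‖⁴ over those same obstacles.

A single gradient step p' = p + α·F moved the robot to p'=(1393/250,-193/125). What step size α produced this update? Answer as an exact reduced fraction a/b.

F_att = 1·(g−p) = 1·(8,7) = (8.0000,7.0000)
o1: d²=340 > ρ²=28 → inactive
o2: d²=113 > ρ²=28 → inactive
o3: d²=50 > ρ²=28 → inactive
o4: d²=20 ≤ ρ²=28; F_rep = 28·(-2,4)/20² = (-0.1400,0.2800)
F = F_att + ΣF_rep = (7.8600,7.2800)
Δp = p'−p = (1.5720,1.4560); α = Δx/Fx = (393/250) / (393/50) = 1/5
check: Δy/Fy = (182/125) / (182/25) = 1/5 ✓

α = 1/5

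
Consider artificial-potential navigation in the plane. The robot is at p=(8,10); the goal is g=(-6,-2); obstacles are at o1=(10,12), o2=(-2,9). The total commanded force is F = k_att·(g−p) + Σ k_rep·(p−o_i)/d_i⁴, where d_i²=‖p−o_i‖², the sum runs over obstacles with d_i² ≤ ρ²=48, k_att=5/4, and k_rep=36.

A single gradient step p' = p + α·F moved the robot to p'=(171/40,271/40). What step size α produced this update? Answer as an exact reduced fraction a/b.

α = 1/5

F_att = 5/4·(g−p) = 5/4·(-14,-12) = (-17.5000,-15.0000)
o1: d²=8 ≤ ρ²=48; F_rep = 36·(-2,-2)/8² = (-1.1250,-1.1250)
o2: d²=101 > ρ²=48 → inactive
F = F_att + ΣF_rep = (-18.6250,-16.1250)
Δp = p'−p = (-3.7250,-3.2250); α = Δx/Fx = (-149/40) / (-149/8) = 1/5
check: Δy/Fy = (-129/40) / (-129/8) = 1/5 ✓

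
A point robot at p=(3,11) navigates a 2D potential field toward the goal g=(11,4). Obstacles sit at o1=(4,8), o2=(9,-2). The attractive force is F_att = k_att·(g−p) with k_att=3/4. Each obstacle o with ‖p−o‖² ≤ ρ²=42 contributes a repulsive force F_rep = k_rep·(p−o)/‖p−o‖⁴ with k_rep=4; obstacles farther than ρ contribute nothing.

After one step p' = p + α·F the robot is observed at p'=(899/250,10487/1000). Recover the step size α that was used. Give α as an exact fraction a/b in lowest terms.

F_att = 3/4·(g−p) = 3/4·(8,-7) = (6.0000,-5.2500)
o1: d²=10 ≤ ρ²=42; F_rep = 4·(-1,3)/10² = (-0.0400,0.1200)
o2: d²=205 > ρ²=42 → inactive
F = F_att + ΣF_rep = (5.9600,-5.1300)
Δp = p'−p = (0.5960,-0.5130); α = Δx/Fx = (149/250) / (149/25) = 1/10
check: Δy/Fy = (-513/1000) / (-513/100) = 1/10 ✓

α = 1/10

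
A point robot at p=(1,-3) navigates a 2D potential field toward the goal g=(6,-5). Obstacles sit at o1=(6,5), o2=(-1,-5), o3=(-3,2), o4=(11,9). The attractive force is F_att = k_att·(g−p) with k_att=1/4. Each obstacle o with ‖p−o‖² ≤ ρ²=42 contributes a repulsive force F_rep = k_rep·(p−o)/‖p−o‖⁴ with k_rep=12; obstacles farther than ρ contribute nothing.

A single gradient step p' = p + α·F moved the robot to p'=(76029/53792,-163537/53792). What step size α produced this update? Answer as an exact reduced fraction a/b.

α = 1/4

F_att = 1/4·(g−p) = 1/4·(5,-2) = (1.2500,-0.5000)
o1: d²=89 > ρ²=42 → inactive
o2: d²=8 ≤ ρ²=42; F_rep = 12·(2,2)/8² = (0.3750,0.3750)
o3: d²=41 ≤ ρ²=42; F_rep = 12·(4,-5)/41² = (0.0286,-0.0357)
o4: d²=244 > ρ²=42 → inactive
F = F_att + ΣF_rep = (1.6536,-0.1607)
Δp = p'−p = (0.4134,-0.0402); α = Δx/Fx = (22237/53792) / (22237/13448) = 1/4
check: Δy/Fy = (-2161/53792) / (-2161/13448) = 1/4 ✓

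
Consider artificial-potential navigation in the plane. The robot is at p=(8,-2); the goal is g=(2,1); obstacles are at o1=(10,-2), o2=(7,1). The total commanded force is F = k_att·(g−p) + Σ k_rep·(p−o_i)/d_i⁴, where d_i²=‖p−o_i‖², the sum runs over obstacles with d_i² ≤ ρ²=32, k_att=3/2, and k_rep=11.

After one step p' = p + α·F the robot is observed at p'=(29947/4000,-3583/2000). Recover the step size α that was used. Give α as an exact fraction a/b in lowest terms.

α = 1/20

F_att = 3/2·(g−p) = 3/2·(-6,3) = (-9.0000,4.5000)
o1: d²=4 ≤ ρ²=32; F_rep = 11·(-2,0)/4² = (-1.3750,0.0000)
o2: d²=10 ≤ ρ²=32; F_rep = 11·(1,-3)/10² = (0.1100,-0.3300)
F = F_att + ΣF_rep = (-10.2650,4.1700)
Δp = p'−p = (-0.5132,0.2085); α = Δx/Fx = (-2053/4000) / (-2053/200) = 1/20
check: Δy/Fy = (417/2000) / (417/100) = 1/20 ✓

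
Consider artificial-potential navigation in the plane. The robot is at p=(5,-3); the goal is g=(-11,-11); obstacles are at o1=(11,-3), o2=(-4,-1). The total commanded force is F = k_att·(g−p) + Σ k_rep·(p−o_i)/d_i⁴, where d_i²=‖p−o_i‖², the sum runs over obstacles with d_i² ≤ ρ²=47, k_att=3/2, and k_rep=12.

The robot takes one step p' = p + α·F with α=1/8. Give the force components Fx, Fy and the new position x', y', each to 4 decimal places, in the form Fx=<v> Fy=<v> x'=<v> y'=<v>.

Fx=-24.0556 Fy=-12.0000 x'=1.9931 y'=-4.5000

F_att = 3/2·(g−p) = 3/2·(-16,-8) = (-24.0000,-12.0000)
o1: d²=36 ≤ ρ²=47; F_rep = 12·(-6,0)/36² = (-0.0556,0.0000)
o2: d²=85 > ρ²=47 → inactive
F = F_att + ΣF_rep = (-24.0556,-12.0000)
p' = p + 1/8·F = (1.9931,-4.5000)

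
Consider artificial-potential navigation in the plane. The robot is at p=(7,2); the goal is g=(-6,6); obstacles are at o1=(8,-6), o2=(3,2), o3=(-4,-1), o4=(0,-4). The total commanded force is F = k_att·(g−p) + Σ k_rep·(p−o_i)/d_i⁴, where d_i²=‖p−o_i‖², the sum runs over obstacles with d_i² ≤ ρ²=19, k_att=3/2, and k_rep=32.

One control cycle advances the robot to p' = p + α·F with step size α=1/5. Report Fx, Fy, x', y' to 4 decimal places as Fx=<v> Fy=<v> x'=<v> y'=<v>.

Fx=-19.0000 Fy=6.0000 x'=3.2000 y'=3.2000

F_att = 3/2·(g−p) = 3/2·(-13,4) = (-19.5000,6.0000)
o1: d²=65 > ρ²=19 → inactive
o2: d²=16 ≤ ρ²=19; F_rep = 32·(4,0)/16² = (0.5000,0.0000)
o3: d²=130 > ρ²=19 → inactive
o4: d²=85 > ρ²=19 → inactive
F = F_att + ΣF_rep = (-19.0000,6.0000)
p' = p + 1/5·F = (3.2000,3.2000)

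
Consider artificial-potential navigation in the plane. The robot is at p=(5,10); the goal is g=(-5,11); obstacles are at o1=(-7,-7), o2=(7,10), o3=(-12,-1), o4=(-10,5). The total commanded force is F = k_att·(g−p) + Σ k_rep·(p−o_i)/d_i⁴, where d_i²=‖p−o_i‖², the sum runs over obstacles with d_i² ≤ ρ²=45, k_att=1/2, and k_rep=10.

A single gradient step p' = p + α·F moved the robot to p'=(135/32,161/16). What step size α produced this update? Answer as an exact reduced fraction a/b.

F_att = 1/2·(g−p) = 1/2·(-10,1) = (-5.0000,0.5000)
o1: d²=433 > ρ²=45 → inactive
o2: d²=4 ≤ ρ²=45; F_rep = 10·(-2,0)/4² = (-1.2500,0.0000)
o3: d²=410 > ρ²=45 → inactive
o4: d²=250 > ρ²=45 → inactive
F = F_att + ΣF_rep = (-6.2500,0.5000)
Δp = p'−p = (-0.7812,0.0625); α = Δx/Fx = (-25/32) / (-25/4) = 1/8
check: Δy/Fy = (1/16) / (1/2) = 1/8 ✓

α = 1/8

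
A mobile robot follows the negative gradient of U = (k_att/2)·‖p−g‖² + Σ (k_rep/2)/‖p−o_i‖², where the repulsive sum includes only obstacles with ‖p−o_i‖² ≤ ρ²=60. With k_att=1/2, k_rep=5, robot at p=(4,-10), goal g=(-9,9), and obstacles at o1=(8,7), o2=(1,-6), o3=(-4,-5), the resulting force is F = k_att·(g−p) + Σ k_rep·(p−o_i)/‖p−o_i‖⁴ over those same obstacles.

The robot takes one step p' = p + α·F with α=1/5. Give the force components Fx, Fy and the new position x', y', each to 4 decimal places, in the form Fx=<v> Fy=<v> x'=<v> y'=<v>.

Fx=-6.4760 Fy=9.4680 x'=2.7048 y'=-8.1064

F_att = 1/2·(g−p) = 1/2·(-13,19) = (-6.5000,9.5000)
o1: d²=305 > ρ²=60 → inactive
o2: d²=25 ≤ ρ²=60; F_rep = 5·(3,-4)/25² = (0.0240,-0.0320)
o3: d²=89 > ρ²=60 → inactive
F = F_att + ΣF_rep = (-6.4760,9.4680)
p' = p + 1/5·F = (2.7048,-8.1064)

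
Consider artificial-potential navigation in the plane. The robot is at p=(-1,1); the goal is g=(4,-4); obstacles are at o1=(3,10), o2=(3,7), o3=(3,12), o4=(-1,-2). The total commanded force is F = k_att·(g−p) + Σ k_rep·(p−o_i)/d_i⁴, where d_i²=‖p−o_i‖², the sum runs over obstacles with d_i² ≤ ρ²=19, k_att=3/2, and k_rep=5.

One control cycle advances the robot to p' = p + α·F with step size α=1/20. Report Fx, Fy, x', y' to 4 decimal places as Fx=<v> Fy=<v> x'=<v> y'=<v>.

F_att = 3/2·(g−p) = 3/2·(5,-5) = (7.5000,-7.5000)
o1: d²=97 > ρ²=19 → inactive
o2: d²=52 > ρ²=19 → inactive
o3: d²=137 > ρ²=19 → inactive
o4: d²=9 ≤ ρ²=19; F_rep = 5·(0,3)/9² = (0.0000,0.1852)
F = F_att + ΣF_rep = (7.5000,-7.3148)
p' = p + 1/20·F = (-0.6250,0.6343)

Fx=7.5000 Fy=-7.3148 x'=-0.6250 y'=0.6343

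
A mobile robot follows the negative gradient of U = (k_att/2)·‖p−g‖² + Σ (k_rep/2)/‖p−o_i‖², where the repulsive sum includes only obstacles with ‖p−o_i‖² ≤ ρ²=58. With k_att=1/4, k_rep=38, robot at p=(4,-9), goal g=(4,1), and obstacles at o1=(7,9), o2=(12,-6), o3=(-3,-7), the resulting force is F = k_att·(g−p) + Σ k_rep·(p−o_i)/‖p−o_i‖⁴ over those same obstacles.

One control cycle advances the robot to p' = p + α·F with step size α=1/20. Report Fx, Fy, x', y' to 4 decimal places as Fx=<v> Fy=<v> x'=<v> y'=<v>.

Fx=0.0947 Fy=2.4729 x'=4.0047 y'=-8.8764

F_att = 1/4·(g−p) = 1/4·(0,10) = (0.0000,2.5000)
o1: d²=333 > ρ²=58 → inactive
o2: d²=73 > ρ²=58 → inactive
o3: d²=53 ≤ ρ²=58; F_rep = 38·(7,-2)/53² = (0.0947,-0.0271)
F = F_att + ΣF_rep = (0.0947,2.4729)
p' = p + 1/20·F = (4.0047,-8.8764)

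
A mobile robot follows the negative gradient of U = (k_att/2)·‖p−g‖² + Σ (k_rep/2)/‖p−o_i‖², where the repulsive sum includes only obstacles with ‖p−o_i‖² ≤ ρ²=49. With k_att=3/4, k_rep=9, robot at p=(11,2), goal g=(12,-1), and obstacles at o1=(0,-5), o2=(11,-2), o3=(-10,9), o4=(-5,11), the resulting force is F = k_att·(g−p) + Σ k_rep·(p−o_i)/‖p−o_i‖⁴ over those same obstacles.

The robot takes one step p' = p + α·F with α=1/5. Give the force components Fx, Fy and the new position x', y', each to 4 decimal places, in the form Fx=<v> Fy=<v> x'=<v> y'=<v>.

Fx=0.7500 Fy=-2.1094 x'=11.1500 y'=1.5781

F_att = 3/4·(g−p) = 3/4·(1,-3) = (0.7500,-2.2500)
o1: d²=170 > ρ²=49 → inactive
o2: d²=16 ≤ ρ²=49; F_rep = 9·(0,4)/16² = (0.0000,0.1406)
o3: d²=490 > ρ²=49 → inactive
o4: d²=337 > ρ²=49 → inactive
F = F_att + ΣF_rep = (0.7500,-2.1094)
p' = p + 1/5·F = (11.1500,1.5781)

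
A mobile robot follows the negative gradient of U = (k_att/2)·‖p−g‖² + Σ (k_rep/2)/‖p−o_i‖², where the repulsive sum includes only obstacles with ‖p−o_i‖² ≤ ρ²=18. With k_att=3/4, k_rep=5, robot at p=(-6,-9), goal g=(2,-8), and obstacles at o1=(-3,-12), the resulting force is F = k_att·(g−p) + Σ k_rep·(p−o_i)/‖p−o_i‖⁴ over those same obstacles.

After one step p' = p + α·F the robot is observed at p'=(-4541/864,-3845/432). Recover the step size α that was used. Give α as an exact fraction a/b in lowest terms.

F_att = 3/4·(g−p) = 3/4·(8,1) = (6.0000,0.7500)
o1: d²=18 ≤ ρ²=18; F_rep = 5·(-3,3)/18² = (-0.0463,0.0463)
F = F_att + ΣF_rep = (5.9537,0.7963)
Δp = p'−p = (0.7442,0.0995); α = Δx/Fx = (643/864) / (643/108) = 1/8
check: Δy/Fy = (43/432) / (43/54) = 1/8 ✓

α = 1/8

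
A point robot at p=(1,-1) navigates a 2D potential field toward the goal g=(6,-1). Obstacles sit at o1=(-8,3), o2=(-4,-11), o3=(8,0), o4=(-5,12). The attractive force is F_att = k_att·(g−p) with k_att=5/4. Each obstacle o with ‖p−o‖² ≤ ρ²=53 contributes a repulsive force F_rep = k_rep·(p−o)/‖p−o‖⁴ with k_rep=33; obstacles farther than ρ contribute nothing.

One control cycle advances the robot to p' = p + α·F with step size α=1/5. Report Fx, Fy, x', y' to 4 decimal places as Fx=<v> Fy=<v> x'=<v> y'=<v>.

F_att = 5/4·(g−p) = 5/4·(5,0) = (6.2500,0.0000)
o1: d²=97 > ρ²=53 → inactive
o2: d²=125 > ρ²=53 → inactive
o3: d²=50 ≤ ρ²=53; F_rep = 33·(-7,-1)/50² = (-0.0924,-0.0132)
o4: d²=205 > ρ²=53 → inactive
F = F_att + ΣF_rep = (6.1576,-0.0132)
p' = p + 1/5·F = (2.2315,-1.0026)

Fx=6.1576 Fy=-0.0132 x'=2.2315 y'=-1.0026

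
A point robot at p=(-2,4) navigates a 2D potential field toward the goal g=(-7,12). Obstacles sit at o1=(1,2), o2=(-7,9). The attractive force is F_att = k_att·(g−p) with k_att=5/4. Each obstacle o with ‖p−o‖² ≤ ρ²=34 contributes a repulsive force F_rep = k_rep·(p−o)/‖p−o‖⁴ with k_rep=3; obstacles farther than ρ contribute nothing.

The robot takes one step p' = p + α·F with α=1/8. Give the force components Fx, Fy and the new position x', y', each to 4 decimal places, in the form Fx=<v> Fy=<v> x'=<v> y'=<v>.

F_att = 5/4·(g−p) = 5/4·(-5,8) = (-6.2500,10.0000)
o1: d²=13 ≤ ρ²=34; F_rep = 3·(-3,2)/13² = (-0.0533,0.0355)
o2: d²=50 > ρ²=34 → inactive
F = F_att + ΣF_rep = (-6.3033,10.0355)
p' = p + 1/8·F = (-2.7879,5.2544)

Fx=-6.3033 Fy=10.0355 x'=-2.7879 y'=5.2544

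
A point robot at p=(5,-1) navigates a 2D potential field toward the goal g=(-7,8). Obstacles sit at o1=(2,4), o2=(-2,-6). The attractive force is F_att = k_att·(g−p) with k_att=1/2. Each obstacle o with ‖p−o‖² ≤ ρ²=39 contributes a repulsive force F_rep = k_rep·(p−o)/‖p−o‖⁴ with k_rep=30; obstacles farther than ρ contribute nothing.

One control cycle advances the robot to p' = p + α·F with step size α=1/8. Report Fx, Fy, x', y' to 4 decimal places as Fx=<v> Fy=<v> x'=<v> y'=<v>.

F_att = 1/2·(g−p) = 1/2·(-12,9) = (-6.0000,4.5000)
o1: d²=34 ≤ ρ²=39; F_rep = 30·(3,-5)/34² = (0.0779,-0.1298)
o2: d²=74 > ρ²=39 → inactive
F = F_att + ΣF_rep = (-5.9221,4.3702)
p' = p + 1/8·F = (4.2597,-0.4537)

Fx=-5.9221 Fy=4.3702 x'=4.2597 y'=-0.4537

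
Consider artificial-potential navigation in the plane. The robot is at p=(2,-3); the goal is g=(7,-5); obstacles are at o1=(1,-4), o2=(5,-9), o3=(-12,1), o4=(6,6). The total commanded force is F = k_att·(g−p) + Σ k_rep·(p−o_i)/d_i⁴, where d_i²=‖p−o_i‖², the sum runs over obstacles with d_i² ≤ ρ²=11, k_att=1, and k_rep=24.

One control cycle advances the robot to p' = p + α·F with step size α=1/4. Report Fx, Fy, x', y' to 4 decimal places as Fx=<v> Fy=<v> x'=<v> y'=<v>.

F_att = 1·(g−p) = 1·(5,-2) = (5.0000,-2.0000)
o1: d²=2 ≤ ρ²=11; F_rep = 24·(1,1)/2² = (6.0000,6.0000)
o2: d²=45 > ρ²=11 → inactive
o3: d²=212 > ρ²=11 → inactive
o4: d²=97 > ρ²=11 → inactive
F = F_att + ΣF_rep = (11.0000,4.0000)
p' = p + 1/4·F = (4.7500,-2.0000)

Fx=11.0000 Fy=4.0000 x'=4.7500 y'=-2.0000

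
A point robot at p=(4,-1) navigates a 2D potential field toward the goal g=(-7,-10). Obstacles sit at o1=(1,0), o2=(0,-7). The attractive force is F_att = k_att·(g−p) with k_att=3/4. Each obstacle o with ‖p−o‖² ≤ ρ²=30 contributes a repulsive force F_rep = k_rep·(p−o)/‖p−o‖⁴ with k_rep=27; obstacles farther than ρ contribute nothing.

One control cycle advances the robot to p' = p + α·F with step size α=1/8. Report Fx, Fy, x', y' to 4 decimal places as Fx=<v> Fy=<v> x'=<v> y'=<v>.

F_att = 3/4·(g−p) = 3/4·(-11,-9) = (-8.2500,-6.7500)
o1: d²=10 ≤ ρ²=30; F_rep = 27·(3,-1)/10² = (0.8100,-0.2700)
o2: d²=52 > ρ²=30 → inactive
F = F_att + ΣF_rep = (-7.4400,-7.0200)
p' = p + 1/8·F = (3.0700,-1.8775)

Fx=-7.4400 Fy=-7.0200 x'=3.0700 y'=-1.8775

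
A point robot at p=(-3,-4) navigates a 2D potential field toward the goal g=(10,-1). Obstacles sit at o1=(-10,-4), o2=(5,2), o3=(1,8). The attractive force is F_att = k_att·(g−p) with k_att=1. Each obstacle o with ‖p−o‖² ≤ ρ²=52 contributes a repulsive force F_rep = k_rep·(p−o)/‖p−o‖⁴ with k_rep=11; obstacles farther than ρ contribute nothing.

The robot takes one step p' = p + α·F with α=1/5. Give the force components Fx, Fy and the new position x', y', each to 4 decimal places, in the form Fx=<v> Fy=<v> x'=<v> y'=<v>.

Fx=13.0321 Fy=3.0000 x'=-0.3936 y'=-3.4000

F_att = 1·(g−p) = 1·(13,3) = (13.0000,3.0000)
o1: d²=49 ≤ ρ²=52; F_rep = 11·(7,0)/49² = (0.0321,0.0000)
o2: d²=100 > ρ²=52 → inactive
o3: d²=160 > ρ²=52 → inactive
F = F_att + ΣF_rep = (13.0321,3.0000)
p' = p + 1/5·F = (-0.3936,-3.4000)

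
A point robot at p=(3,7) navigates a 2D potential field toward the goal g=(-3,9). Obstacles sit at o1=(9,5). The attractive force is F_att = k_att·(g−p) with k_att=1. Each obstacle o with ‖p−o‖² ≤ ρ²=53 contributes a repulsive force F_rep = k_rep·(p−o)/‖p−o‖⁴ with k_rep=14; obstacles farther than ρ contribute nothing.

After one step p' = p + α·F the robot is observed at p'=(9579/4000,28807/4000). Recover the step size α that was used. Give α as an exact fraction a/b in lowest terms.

α = 1/10

F_att = 1·(g−p) = 1·(-6,2) = (-6.0000,2.0000)
o1: d²=40 ≤ ρ²=53; F_rep = 14·(-6,2)/40² = (-0.0525,0.0175)
F = F_att + ΣF_rep = (-6.0525,2.0175)
Δp = p'−p = (-0.6052,0.2018); α = Δx/Fx = (-2421/4000) / (-2421/400) = 1/10
check: Δy/Fy = (807/4000) / (807/400) = 1/10 ✓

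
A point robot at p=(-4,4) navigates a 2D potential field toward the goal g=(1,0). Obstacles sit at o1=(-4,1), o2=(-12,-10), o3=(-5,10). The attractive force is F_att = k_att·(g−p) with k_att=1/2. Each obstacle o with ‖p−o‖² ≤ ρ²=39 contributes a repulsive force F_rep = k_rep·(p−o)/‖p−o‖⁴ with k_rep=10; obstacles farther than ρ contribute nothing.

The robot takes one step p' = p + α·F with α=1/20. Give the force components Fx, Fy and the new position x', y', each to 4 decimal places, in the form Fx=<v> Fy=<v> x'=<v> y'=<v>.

F_att = 1/2·(g−p) = 1/2·(5,-4) = (2.5000,-2.0000)
o1: d²=9 ≤ ρ²=39; F_rep = 10·(0,3)/9² = (0.0000,0.3704)
o2: d²=260 > ρ²=39 → inactive
o3: d²=37 ≤ ρ²=39; F_rep = 10·(1,-6)/37² = (0.0073,-0.0438)
F = F_att + ΣF_rep = (2.5073,-1.6735)
p' = p + 1/20·F = (-3.8746,3.9163)

Fx=2.5073 Fy=-1.6735 x'=-3.8746 y'=3.9163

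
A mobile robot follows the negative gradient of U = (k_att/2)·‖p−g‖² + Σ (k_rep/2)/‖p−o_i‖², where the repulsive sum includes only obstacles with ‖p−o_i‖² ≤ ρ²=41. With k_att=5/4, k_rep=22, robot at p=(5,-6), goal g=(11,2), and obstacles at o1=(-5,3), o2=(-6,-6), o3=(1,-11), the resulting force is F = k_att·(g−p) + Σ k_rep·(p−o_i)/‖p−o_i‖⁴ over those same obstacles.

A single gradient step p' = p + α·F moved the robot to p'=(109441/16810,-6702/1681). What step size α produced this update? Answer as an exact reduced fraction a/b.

F_att = 5/4·(g−p) = 5/4·(6,8) = (7.5000,10.0000)
o1: d²=181 > ρ²=41 → inactive
o2: d²=121 > ρ²=41 → inactive
o3: d²=41 ≤ ρ²=41; F_rep = 22·(4,5)/41² = (0.0523,0.0654)
F = F_att + ΣF_rep = (7.5523,10.0654)
Δp = p'−p = (1.5105,2.0131); α = Δx/Fx = (25391/16810) / (25391/3362) = 1/5
check: Δy/Fy = (3384/1681) / (16920/1681) = 1/5 ✓

α = 1/5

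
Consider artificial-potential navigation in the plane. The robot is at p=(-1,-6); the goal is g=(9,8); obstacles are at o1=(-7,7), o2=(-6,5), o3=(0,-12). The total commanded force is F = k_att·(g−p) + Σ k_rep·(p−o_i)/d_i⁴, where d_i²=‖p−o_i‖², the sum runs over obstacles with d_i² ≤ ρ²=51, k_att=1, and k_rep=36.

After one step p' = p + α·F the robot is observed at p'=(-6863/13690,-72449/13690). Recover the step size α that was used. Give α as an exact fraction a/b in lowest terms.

α = 1/20

F_att = 1·(g−p) = 1·(10,14) = (10.0000,14.0000)
o1: d²=205 > ρ²=51 → inactive
o2: d²=146 > ρ²=51 → inactive
o3: d²=37 ≤ ρ²=51; F_rep = 36·(-1,6)/37² = (-0.0263,0.1578)
F = F_att + ΣF_rep = (9.9737,14.1578)
Δp = p'−p = (0.4987,0.7079); α = Δx/Fx = (6827/13690) / (13654/1369) = 1/20
check: Δy/Fy = (9691/13690) / (19382/1369) = 1/20 ✓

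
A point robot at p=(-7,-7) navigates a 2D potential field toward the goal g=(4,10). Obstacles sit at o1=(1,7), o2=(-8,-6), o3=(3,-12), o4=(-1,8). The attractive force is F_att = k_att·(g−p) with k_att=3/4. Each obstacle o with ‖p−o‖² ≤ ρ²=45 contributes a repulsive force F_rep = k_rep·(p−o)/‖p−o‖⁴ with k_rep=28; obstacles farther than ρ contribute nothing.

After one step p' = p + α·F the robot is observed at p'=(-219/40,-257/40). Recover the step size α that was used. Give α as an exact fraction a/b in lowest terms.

F_att = 3/4·(g−p) = 3/4·(11,17) = (8.2500,12.7500)
o1: d²=260 > ρ²=45 → inactive
o2: d²=2 ≤ ρ²=45; F_rep = 28·(1,-1)/2² = (7.0000,-7.0000)
o3: d²=125 > ρ²=45 → inactive
o4: d²=261 > ρ²=45 → inactive
F = F_att + ΣF_rep = (15.2500,5.7500)
Δp = p'−p = (1.5250,0.5750); α = Δx/Fx = (61/40) / (61/4) = 1/10
check: Δy/Fy = (23/40) / (23/4) = 1/10 ✓

α = 1/10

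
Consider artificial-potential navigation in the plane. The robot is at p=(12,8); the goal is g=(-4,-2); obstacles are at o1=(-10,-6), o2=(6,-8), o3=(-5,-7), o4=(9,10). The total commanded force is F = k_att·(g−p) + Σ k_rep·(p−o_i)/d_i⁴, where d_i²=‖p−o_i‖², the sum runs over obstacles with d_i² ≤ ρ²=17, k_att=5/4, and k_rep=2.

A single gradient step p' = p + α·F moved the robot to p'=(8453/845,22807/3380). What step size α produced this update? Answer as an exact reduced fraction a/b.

α = 1/10

F_att = 5/4·(g−p) = 5/4·(-16,-10) = (-20.0000,-12.5000)
o1: d²=680 > ρ²=17 → inactive
o2: d²=292 > ρ²=17 → inactive
o3: d²=514 > ρ²=17 → inactive
o4: d²=13 ≤ ρ²=17; F_rep = 2·(3,-2)/13² = (0.0355,-0.0237)
F = F_att + ΣF_rep = (-19.9645,-12.5237)
Δp = p'−p = (-1.9964,-1.2524); α = Δx/Fx = (-1687/845) / (-3374/169) = 1/10
check: Δy/Fy = (-4233/3380) / (-4233/338) = 1/10 ✓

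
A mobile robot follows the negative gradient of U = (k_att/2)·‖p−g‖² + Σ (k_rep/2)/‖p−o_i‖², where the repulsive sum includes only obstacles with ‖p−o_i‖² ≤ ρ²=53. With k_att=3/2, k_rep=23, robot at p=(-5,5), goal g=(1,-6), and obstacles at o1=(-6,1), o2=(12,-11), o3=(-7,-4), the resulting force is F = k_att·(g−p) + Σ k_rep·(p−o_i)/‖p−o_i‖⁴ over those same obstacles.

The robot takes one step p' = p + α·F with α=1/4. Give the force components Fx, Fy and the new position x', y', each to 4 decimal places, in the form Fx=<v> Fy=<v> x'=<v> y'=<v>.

F_att = 3/2·(g−p) = 3/2·(6,-11) = (9.0000,-16.5000)
o1: d²=17 ≤ ρ²=53; F_rep = 23·(1,4)/17² = (0.0796,0.3183)
o2: d²=545 > ρ²=53 → inactive
o3: d²=85 > ρ²=53 → inactive
F = F_att + ΣF_rep = (9.0796,-16.1817)
p' = p + 1/4·F = (-2.7301,0.9546)

Fx=9.0796 Fy=-16.1817 x'=-2.7301 y'=0.9546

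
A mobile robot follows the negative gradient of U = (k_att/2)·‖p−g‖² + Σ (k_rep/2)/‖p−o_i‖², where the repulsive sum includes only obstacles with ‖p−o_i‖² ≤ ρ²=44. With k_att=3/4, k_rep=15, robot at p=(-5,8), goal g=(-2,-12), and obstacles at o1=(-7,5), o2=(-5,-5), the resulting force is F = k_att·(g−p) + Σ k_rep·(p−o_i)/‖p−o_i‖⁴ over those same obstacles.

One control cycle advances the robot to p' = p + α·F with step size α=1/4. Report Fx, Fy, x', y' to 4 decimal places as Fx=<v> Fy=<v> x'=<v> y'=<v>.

F_att = 3/4·(g−p) = 3/4·(3,-20) = (2.2500,-15.0000)
o1: d²=13 ≤ ρ²=44; F_rep = 15·(2,3)/13² = (0.1775,0.2663)
o2: d²=169 > ρ²=44 → inactive
F = F_att + ΣF_rep = (2.4275,-14.7337)
p' = p + 1/4·F = (-4.3931,4.3166)

Fx=2.4275 Fy=-14.7337 x'=-4.3931 y'=4.3166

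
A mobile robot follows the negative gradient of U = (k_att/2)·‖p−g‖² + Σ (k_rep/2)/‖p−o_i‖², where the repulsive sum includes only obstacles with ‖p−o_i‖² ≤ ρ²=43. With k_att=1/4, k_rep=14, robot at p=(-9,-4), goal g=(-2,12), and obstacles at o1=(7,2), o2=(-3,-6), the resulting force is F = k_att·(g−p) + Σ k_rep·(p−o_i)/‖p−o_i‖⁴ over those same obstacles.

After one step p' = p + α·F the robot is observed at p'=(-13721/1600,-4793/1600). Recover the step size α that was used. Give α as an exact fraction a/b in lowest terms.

α = 1/4

F_att = 1/4·(g−p) = 1/4·(7,16) = (1.7500,4.0000)
o1: d²=292 > ρ²=43 → inactive
o2: d²=40 ≤ ρ²=43; F_rep = 14·(-6,2)/40² = (-0.0525,0.0175)
F = F_att + ΣF_rep = (1.6975,4.0175)
Δp = p'−p = (0.4244,1.0044); α = Δx/Fx = (679/1600) / (679/400) = 1/4
check: Δy/Fy = (1607/1600) / (1607/400) = 1/4 ✓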